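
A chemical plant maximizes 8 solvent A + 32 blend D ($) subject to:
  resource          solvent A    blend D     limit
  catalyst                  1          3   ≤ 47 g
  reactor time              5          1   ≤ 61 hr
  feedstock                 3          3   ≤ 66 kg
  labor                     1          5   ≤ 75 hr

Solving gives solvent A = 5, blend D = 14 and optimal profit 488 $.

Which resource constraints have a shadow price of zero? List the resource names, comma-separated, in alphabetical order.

feedstock, reactor time

catalyst: 47/47 (binding)
reactor time: 39/61 (slack 22)
feedstock: 57/66 (slack 9)
labor: 75/75 (binding)
By complementary slackness, a constraint with positive slack has shadow price 0 → feedstock, reactor time.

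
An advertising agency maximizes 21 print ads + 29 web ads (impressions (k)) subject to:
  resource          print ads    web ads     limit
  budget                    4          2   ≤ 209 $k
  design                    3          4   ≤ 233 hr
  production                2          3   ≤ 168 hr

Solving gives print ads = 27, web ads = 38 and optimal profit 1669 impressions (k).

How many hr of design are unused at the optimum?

0

design used = 3·27 + 4·38 = 233; slack = 233 − 233 = 0.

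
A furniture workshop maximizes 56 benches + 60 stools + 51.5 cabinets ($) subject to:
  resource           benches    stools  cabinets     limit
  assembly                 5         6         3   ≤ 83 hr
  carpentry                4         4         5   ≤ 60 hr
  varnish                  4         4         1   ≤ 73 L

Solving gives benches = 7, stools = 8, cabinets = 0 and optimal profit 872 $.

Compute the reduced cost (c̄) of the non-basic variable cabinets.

Check each constraint at x*: assembly 83/83 (tight); carpentry 60/60 (tight); varnish 60/73 (slack 13).
Slack constraints have shadow price 0 (complementary slackness).
Dual feasibility on the basic columns requires 5·y_assembly + 4·y_carpentry = 56, 6·y_assembly + 4·y_carpentry = 60.
Solving: y_assembly = 4, y_carpentry = 9.
Reduced cost of cabinets: c₃ − yᵀa₃ = 51.5 − (4·3 + 9·5) = 51.5 − 57 = -5.5.

-5.5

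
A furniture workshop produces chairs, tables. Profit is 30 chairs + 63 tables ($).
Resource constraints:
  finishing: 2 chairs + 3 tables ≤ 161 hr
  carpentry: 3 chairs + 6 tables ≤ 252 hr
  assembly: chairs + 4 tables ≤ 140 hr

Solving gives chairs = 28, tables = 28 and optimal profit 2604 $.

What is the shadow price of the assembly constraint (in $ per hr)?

Check each constraint at x*: finishing 140/161 (slack 21); carpentry 252/252 (tight); assembly 140/140 (tight).
Since finishing is not tight, its dual is 0.
The binding rows give the dual system: 3·y_carpentry + 1·y_assembly = 30 and 6·y_carpentry + 4·y_assembly = 63.
This yields shadow prices y_carpentry = 9.5, y_assembly = 1.5.
Shadow price of assembly = 1.5.

1.5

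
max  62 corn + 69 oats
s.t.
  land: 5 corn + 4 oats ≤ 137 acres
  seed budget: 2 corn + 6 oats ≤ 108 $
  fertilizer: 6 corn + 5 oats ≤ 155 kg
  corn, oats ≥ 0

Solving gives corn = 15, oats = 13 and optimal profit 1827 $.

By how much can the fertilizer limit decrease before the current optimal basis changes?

65

Binding constraints: seed budget, fertilizer. The basis is B = [[2,6],[6,5]] with det -26.
Per unit decrease in fertilizer, x* moves by d = (-0.2308, 0.0769).
The basis stays optimal until corn reaches 0; allowable decrease = 65 kg.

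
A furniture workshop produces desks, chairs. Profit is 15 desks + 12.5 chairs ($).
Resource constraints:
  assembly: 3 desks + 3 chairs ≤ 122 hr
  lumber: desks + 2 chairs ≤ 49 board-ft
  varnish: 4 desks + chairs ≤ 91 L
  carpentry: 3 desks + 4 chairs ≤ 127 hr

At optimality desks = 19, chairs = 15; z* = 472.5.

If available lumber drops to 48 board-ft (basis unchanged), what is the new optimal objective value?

467.5

Binding: lumber and varnish. Non-binding: assembly (20 unused), carpentry (10 unused).
Slack constraints have shadow price 0 (complementary slackness).
From A_Bᵀ y = c: 1·y_lumber + 4·y_varnish = 15; 2·y_lumber + 1·y_varnish = 12.5.
→ y_lumber = 5 and y_varnish = 2.5.
Δz = y_lumber·Δb = 5 × (-1) = -5, so new z* = 472.5 − 5 = 467.5.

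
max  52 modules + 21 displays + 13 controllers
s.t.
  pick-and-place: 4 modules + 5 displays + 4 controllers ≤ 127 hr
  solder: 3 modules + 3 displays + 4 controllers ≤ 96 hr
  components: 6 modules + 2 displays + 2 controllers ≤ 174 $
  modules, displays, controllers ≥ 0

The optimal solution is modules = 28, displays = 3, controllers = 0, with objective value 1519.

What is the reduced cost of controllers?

-7

Binding: pick-and-place and components. Non-binding: solder (3 unused).
By complementary slackness, y = 0 for the non-binding constraint.
From A_Bᵀ y = c: 4·y_pick-and-place + 6·y_components = 52; 5·y_pick-and-place + 2·y_components = 21.
→ y_pick-and-place = 1 and y_components = 8.
Reduced cost of controllers: c₃ − yᵀa₃ = 13 − (1·4 + 8·2) = 13 − 20 = -7.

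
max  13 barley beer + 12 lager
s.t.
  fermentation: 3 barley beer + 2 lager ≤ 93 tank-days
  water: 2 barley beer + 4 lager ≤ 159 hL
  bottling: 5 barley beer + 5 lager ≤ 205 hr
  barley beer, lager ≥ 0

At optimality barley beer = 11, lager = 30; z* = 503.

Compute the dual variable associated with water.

Check each constraint at x*: fermentation 93/93 (tight); water 142/159 (slack 17); bottling 205/205 (tight).
Slack constraints have shadow price 0 (complementary slackness).
From A_Bᵀ y = c: 3·y_fermentation + 5·y_bottling = 13; 2·y_fermentation + 5·y_bottling = 12.
→ y_fermentation = 1 and y_bottling = 2.
Shadow price of water = 0.

0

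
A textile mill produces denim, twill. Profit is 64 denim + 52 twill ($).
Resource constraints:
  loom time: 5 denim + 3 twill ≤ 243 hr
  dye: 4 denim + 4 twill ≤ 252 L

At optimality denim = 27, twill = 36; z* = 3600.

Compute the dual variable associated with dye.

8.5

At the optimum: loom time uses 243 of 243 (binding); dye uses 252 of 252 (binding).
From A_Bᵀ y = c: 5·y_loom time + 4·y_dye = 64; 3·y_loom time + 4·y_dye = 52.
This yields shadow prices y_loom time = 6, y_dye = 8.5.
Shadow price of dye = 8.5.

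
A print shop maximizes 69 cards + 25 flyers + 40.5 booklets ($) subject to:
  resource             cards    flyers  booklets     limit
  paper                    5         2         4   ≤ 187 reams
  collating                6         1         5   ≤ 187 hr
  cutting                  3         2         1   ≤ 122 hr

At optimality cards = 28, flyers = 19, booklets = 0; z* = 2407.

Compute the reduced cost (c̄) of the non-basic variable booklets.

Check each constraint at x*: paper 178/187 (slack 9); collating 187/187 (tight); cutting 122/122 (tight).
Since paper is not tight, its dual is 0.
Dual feasibility on the basic columns requires 6·y_collating + 3·y_cutting = 69, 1·y_collating + 2·y_cutting = 25.
→ y_collating = 7 and y_cutting = 9.
Reduced cost of booklets: c₃ − yᵀa₃ = 40.5 − (7·5 + 9·1) = 40.5 − 44 = -3.5.

-3.5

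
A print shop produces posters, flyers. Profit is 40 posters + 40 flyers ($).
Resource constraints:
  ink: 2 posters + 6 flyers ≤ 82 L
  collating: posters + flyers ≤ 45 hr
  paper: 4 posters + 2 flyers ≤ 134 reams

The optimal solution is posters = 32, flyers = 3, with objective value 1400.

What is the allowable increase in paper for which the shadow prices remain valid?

30

Binding constraints: ink, paper. The basis is B = [[2,6],[4,2]] with det -20.
Per unit increase in paper, x* moves by d = (0.3, -0.1).
The basis stays optimal until flyers reaches 0; allowable increase = 30 reams.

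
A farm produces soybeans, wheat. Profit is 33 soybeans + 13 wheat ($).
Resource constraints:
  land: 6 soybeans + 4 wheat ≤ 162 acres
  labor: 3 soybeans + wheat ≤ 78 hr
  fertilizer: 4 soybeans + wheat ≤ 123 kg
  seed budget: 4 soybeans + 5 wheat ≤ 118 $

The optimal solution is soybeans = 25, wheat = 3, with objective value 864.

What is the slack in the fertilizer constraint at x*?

fertilizer used = 4·25 + 1·3 = 103; slack = 123 − 103 = 20.

20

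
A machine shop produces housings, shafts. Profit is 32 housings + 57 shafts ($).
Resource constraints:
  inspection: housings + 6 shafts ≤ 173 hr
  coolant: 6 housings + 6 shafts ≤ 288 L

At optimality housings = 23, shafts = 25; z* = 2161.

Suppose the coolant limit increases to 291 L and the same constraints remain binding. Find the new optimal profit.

2174.5

Check each constraint at x*: inspection 173/173 (tight); coolant 288/288 (tight).
Dual feasibility on the basic columns requires 1·y_inspection + 6·y_coolant = 32, 6·y_inspection + 6·y_coolant = 57.
Solving: y_inspection = 5, y_coolant = 4.5.
Δz = y_coolant·Δb = 4.5 × (3) = 13.5, so new z* = 2161 + 13.5 = 2174.5.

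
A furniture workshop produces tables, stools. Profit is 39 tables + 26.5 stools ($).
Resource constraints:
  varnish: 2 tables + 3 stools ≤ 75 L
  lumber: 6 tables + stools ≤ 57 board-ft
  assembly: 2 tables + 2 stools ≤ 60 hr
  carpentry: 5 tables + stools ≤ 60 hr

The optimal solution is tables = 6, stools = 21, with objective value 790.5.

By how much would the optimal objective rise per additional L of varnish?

7.5

Check each constraint at x*: varnish 75/75 (tight); lumber 57/57 (tight); assembly 54/60 (slack 6); carpentry 51/60 (slack 9).
By complementary slackness, y = 0 for the non-binding constraints.
From A_Bᵀ y = c: 2·y_varnish + 6·y_lumber = 39; 3·y_varnish + 1·y_lumber = 26.5.
→ y_varnish = 7.5 and y_lumber = 4.
Shadow price of varnish = 7.5.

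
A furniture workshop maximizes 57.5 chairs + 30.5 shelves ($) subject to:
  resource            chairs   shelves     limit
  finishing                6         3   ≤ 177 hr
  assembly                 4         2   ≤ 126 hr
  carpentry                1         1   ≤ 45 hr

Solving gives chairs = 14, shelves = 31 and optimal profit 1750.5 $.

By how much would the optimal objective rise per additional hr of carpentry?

Binding: finishing and carpentry. Non-binding: assembly (8 unused).
By complementary slackness, y = 0 for the non-binding constraint.
Dual feasibility on the basic columns requires 6·y_finishing + 1·y_carpentry = 57.5, 3·y_finishing + 1·y_carpentry = 30.5.
→ y_finishing = 9 and y_carpentry = 3.5.
Shadow price of carpentry = 3.5.

3.5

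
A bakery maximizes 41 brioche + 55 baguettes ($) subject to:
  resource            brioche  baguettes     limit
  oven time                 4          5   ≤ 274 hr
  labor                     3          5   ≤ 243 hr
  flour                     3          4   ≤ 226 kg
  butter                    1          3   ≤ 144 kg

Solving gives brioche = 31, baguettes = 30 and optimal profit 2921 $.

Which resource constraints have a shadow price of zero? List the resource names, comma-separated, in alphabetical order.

oven time: 274/274 (binding)
labor: 243/243 (binding)
flour: 213/226 (slack 13)
butter: 121/144 (slack 23)
By complementary slackness, a constraint with positive slack has shadow price 0 → butter, flour.

butter, flour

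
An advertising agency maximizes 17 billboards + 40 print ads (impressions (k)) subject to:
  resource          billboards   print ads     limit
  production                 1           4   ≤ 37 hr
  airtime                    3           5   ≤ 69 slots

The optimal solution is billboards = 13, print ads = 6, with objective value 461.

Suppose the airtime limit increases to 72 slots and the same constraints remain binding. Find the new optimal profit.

473

Check each constraint at x*: production 37/37 (tight); airtime 69/69 (tight).
The binding rows give the dual system: 1·y_production + 3·y_airtime = 17 and 4·y_production + 5·y_airtime = 40.
Solving: y_production = 5, y_airtime = 4.
Δz = y_airtime·Δb = 4 × (3) = 12, so new z* = 461 + 12 = 473.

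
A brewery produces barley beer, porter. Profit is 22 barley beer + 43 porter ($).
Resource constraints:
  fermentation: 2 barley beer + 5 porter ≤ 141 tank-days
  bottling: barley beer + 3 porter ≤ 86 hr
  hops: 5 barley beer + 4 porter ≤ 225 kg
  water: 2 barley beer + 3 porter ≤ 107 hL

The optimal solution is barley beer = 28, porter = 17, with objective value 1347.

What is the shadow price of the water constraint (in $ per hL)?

Binding: fermentation and water. Non-binding: bottling (7 unused), hops (17 unused).
By complementary slackness, y = 0 for the non-binding constraints.
The binding rows give the dual system: 2·y_fermentation + 2·y_water = 22 and 5·y_fermentation + 3·y_water = 43.
This yields shadow prices y_fermentation = 5, y_water = 6.
Shadow price of water = 6.

6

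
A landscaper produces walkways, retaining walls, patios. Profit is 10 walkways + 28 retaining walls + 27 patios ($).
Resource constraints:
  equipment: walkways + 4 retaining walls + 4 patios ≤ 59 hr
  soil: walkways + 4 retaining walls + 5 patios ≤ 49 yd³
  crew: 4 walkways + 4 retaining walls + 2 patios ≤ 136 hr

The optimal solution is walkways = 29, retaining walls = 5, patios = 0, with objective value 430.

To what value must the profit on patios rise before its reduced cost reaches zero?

32

Binding: soil and crew. Non-binding: equipment (10 unused).
Slack constraints have shadow price 0 (complementary slackness).
Dual feasibility on the basic columns requires 1·y_soil + 4·y_crew = 10, 4·y_soil + 4·y_crew = 28.
→ y_soil = 6 and y_crew = 1.
patios enters the basis when its profit ≥ yᵀa₃ = 6·5 + 1·2 = 32.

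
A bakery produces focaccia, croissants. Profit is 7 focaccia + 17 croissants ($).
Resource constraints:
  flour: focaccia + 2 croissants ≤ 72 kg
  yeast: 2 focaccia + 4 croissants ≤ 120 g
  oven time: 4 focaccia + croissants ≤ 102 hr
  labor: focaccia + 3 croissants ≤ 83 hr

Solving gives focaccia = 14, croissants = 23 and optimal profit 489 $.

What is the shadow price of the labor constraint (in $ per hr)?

At the optimum: flour uses 60 of 72 (slack = 12); yeast uses 120 of 120 (binding); oven time uses 79 of 102 (slack = 23); labor uses 83 of 83 (binding).
By complementary slackness, y = 0 for the non-binding constraints.
Dual feasibility on the basic columns requires 2·y_yeast + 1·y_labor = 7, 4·y_yeast + 3·y_labor = 17.
This yields shadow prices y_yeast = 2, y_labor = 3.
Shadow price of labor = 3.

3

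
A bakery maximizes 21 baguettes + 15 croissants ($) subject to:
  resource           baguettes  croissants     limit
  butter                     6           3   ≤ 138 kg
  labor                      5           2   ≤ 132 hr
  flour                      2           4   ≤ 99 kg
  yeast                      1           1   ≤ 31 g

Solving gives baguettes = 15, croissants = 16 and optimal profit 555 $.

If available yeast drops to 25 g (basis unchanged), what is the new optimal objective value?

Binding: butter and yeast. Non-binding: labor (25 unused), flour (5 unused).
Since labor, flour are not tight, their duals are 0.
The binding rows give the dual system: 6·y_butter + 1·y_yeast = 21 and 3·y_butter + 1·y_yeast = 15.
This yields shadow prices y_butter = 2, y_yeast = 9.
Δz = y_yeast·Δb = 9 × (-6) = -54, so new z* = 555 − 54 = 501.

501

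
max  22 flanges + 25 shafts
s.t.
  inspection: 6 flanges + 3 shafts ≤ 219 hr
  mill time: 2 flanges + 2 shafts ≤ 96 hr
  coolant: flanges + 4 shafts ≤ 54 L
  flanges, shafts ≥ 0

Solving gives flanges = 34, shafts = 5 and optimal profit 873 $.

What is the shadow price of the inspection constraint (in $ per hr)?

3

Check each constraint at x*: inspection 219/219 (tight); mill time 78/96 (slack 18); coolant 54/54 (tight).
Slack constraints have shadow price 0 (complementary slackness).
Dual feasibility on the basic columns requires 6·y_inspection + 1·y_coolant = 22, 3·y_inspection + 4·y_coolant = 25.
Solving: y_inspection = 3, y_coolant = 4.
Shadow price of inspection = 3.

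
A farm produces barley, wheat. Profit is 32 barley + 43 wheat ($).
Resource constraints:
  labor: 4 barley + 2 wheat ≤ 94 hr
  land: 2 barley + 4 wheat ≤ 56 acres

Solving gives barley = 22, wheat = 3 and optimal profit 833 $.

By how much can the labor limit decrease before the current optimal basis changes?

66

Binding constraints: labor, land. The basis is B = [[4,2],[2,4]] with det 12.
Per unit decrease in labor, x* moves by d = (-0.3333, 0.1667).
The basis stays optimal until barley reaches 0; allowable decrease = 66 hr.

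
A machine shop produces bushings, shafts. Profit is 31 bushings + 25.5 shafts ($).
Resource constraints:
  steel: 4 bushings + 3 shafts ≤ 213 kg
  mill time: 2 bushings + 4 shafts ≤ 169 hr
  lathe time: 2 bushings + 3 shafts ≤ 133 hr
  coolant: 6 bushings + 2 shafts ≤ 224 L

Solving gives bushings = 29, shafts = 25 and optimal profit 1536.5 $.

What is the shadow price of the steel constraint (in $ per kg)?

0

Check each constraint at x*: steel 191/213 (slack 22); mill time 158/169 (slack 11); lathe time 133/133 (tight); coolant 224/224 (tight).
By complementary slackness, y = 0 for the non-binding constraints.
From A_Bᵀ y = c: 2·y_lathe time + 6·y_coolant = 31; 3·y_lathe time + 2·y_coolant = 25.5.
Solving: y_lathe time = 6.5, y_coolant = 3.
Shadow price of steel = 0.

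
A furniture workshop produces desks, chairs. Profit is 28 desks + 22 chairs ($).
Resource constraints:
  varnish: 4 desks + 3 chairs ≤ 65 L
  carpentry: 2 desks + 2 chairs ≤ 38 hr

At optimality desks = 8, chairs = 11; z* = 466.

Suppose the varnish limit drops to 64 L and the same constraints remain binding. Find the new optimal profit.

460

Both varnish and carpentry are binding at x*.
Dual feasibility on the basic columns requires 4·y_varnish + 2·y_carpentry = 28, 3·y_varnish + 2·y_carpentry = 22.
This yields shadow prices y_varnish = 6, y_carpentry = 2.
Δz = y_varnish·Δb = 6 × (-1) = -6, so new z* = 466 − 6 = 460.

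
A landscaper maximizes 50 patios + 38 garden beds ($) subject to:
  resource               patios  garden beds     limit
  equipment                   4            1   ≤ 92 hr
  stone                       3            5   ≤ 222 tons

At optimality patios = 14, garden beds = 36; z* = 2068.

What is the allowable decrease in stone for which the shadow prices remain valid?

Binding constraints: equipment, stone. The basis is B = [[4,1],[3,5]] with det 17.
Per unit decrease in stone, x* moves by d = (0.0588, -0.2353).
The basis stays optimal until garden beds reaches 0; allowable decrease = 153 tons.

153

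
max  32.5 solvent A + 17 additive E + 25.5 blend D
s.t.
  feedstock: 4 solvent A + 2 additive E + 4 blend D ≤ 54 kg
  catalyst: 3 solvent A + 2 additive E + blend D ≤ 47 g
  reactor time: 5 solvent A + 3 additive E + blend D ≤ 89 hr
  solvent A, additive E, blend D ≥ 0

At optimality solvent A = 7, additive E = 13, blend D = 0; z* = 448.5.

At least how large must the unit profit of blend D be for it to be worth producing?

29.5

Binding: feedstock and catalyst. Non-binding: reactor time (15 unused).
Since reactor time is not tight, its dual is 0.
The binding rows give the dual system: 4·y_feedstock + 3·y_catalyst = 32.5 and 2·y_feedstock + 2·y_catalyst = 17.
Solving: y_feedstock = 7, y_catalyst = 1.5.
blend D enters the basis when its profit ≥ yᵀa₃ = 7·4 + 1.5·1 = 29.5.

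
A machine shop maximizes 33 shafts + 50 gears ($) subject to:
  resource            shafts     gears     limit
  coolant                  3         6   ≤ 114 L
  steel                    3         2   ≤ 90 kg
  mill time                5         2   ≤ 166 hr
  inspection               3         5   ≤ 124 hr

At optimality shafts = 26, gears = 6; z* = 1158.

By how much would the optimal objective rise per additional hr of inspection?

Check each constraint at x*: coolant 114/114 (tight); steel 90/90 (tight); mill time 142/166 (slack 24); inspection 108/124 (slack 16).
By complementary slackness, y = 0 for the non-binding constraints.
From A_Bᵀ y = c: 3·y_coolant + 3·y_steel = 33; 6·y_coolant + 2·y_steel = 50.
Solving: y_coolant = 7, y_steel = 4.
Shadow price of inspection = 0.

0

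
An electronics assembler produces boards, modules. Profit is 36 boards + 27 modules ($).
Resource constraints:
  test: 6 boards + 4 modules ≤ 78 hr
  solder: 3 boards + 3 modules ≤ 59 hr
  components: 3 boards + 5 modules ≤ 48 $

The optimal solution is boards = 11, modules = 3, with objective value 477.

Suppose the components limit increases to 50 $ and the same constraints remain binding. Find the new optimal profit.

Binding: test and components. Non-binding: solder (17 unused).
Since solder is not tight, its dual is 0.
From A_Bᵀ y = c: 6·y_test + 3·y_components = 36; 4·y_test + 5·y_components = 27.
Solving: y_test = 5.5, y_components = 1.
Δz = y_components·Δb = 1 × (2) = 2, so new z* = 477 + 2 = 479.

479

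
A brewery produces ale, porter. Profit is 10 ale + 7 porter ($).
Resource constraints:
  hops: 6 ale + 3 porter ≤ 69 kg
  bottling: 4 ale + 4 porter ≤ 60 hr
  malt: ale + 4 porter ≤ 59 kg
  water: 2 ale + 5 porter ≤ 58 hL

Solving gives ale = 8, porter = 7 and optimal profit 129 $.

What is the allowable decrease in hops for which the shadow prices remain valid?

Binding constraints: hops, bottling. The basis is B = [[6,3],[4,4]] with det 12.
Per unit decrease in hops, x* moves by d = (-0.3333, 0.3333).
The basis stays optimal until water becomes binding; allowable decrease = 7 kg.

7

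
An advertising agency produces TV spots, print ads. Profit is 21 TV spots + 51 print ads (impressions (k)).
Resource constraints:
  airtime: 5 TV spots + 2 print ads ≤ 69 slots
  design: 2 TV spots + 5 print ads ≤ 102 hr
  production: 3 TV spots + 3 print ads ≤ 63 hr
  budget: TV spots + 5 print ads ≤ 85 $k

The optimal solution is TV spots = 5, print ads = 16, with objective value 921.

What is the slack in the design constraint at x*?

design used = 2·5 + 5·16 = 90; slack = 102 − 90 = 12.

12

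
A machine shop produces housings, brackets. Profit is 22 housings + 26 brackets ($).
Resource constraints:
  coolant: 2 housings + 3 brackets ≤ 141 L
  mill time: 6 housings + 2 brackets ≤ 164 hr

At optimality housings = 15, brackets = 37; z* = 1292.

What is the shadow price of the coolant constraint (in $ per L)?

Check each constraint at x*: coolant 141/141 (tight); mill time 164/164 (tight).
From A_Bᵀ y = c: 2·y_coolant + 6·y_mill time = 22; 3·y_coolant + 2·y_mill time = 26.
→ y_coolant = 8 and y_mill time = 1.
Shadow price of coolant = 8.

8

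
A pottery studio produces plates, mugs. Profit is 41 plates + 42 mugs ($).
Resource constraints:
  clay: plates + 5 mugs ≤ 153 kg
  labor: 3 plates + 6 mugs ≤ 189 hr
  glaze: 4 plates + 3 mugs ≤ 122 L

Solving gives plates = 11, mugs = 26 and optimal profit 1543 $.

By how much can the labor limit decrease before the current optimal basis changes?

Binding constraints: labor, glaze. The basis is B = [[3,6],[4,3]] with det -15.
Per unit decrease in labor, x* moves by d = (0.2, -0.2667).
The basis stays optimal until mugs reaches 0; allowable decrease = 97.5 hr.

97.5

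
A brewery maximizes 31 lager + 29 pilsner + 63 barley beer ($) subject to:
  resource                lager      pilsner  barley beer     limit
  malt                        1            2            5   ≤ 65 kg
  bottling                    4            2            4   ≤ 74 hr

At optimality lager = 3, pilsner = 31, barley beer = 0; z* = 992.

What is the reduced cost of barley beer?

-4

At the optimum: malt uses 65 of 65 (binding); bottling uses 74 of 74 (binding).
Dual feasibility on the basic columns requires 1·y_malt + 4·y_bottling = 31, 2·y_malt + 2·y_bottling = 29.
Solving: y_malt = 9, y_bottling = 5.5.
Reduced cost of barley beer: c₃ − yᵀa₃ = 63 − (9·5 + 5.5·4) = 63 − 67 = -4.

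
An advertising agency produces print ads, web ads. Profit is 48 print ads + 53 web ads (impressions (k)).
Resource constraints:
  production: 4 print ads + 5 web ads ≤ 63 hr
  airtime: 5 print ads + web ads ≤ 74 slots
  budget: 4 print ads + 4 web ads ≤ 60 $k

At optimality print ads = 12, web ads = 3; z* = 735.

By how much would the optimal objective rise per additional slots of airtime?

Binding: production and budget. Non-binding: airtime (11 unused).
Slack constraints have shadow price 0 (complementary slackness).
From A_Bᵀ y = c: 4·y_production + 4·y_budget = 48; 5·y_production + 4·y_budget = 53.
Solving: y_production = 5, y_budget = 7.
Shadow price of airtime = 0.

0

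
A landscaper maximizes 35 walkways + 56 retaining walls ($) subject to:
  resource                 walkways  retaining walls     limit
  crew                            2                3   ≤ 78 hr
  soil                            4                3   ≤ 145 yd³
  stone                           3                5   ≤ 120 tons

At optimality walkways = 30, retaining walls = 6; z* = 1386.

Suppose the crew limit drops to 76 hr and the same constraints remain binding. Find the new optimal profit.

Binding: crew and stone. Non-binding: soil (7 unused).
Slack constraints have shadow price 0 (complementary slackness).
The binding rows give the dual system: 2·y_crew + 3·y_stone = 35 and 3·y_crew + 5·y_stone = 56.
→ y_crew = 7 and y_stone = 7.
Δz = y_crew·Δb = 7 × (-2) = -14, so new z* = 1386 − 14 = 1372.

1372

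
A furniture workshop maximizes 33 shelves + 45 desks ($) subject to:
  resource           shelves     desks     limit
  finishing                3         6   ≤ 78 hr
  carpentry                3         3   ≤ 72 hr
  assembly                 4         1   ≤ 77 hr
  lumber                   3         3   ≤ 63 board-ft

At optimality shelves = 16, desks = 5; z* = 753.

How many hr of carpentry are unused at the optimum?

9

carpentry used = 3·16 + 3·5 = 63; slack = 72 − 63 = 9.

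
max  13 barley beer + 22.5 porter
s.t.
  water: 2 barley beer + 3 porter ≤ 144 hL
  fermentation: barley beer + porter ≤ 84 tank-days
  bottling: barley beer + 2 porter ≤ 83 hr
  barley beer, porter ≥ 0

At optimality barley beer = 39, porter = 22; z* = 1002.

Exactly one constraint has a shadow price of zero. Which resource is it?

fermentation

water: 144/144 (binding)
fermentation: 61/84 (slack 23)
bottling: 83/83 (binding)
By complementary slackness, a constraint with positive slack has shadow price 0 → fermentation.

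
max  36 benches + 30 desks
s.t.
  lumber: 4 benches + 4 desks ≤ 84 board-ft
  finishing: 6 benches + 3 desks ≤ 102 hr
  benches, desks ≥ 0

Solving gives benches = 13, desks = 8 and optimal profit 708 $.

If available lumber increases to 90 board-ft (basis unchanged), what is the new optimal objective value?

744

Both lumber and finishing are binding at x*.
The binding rows give the dual system: 4·y_lumber + 6·y_finishing = 36 and 4·y_lumber + 3·y_finishing = 30.
Solving: y_lumber = 6, y_finishing = 2.
Δz = y_lumber·Δb = 6 × (6) = 36, so new z* = 708 + 36 = 744.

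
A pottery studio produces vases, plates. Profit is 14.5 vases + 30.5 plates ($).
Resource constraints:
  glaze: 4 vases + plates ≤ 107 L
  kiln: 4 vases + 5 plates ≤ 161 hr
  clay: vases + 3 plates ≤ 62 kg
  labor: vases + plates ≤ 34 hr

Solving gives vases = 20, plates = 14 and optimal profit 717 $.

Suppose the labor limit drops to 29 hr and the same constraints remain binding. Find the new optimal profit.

Binding: clay and labor. Non-binding: glaze (13 unused), kiln (11 unused).
By complementary slackness, y = 0 for the non-binding constraints.
From A_Bᵀ y = c: 1·y_clay + 1·y_labor = 14.5; 3·y_clay + 1·y_labor = 30.5.
This yields shadow prices y_clay = 8, y_labor = 6.5.
Δz = y_labor·Δb = 6.5 × (-5) = -32.5, so new z* = 717 − 32.5 = 684.5.

684.5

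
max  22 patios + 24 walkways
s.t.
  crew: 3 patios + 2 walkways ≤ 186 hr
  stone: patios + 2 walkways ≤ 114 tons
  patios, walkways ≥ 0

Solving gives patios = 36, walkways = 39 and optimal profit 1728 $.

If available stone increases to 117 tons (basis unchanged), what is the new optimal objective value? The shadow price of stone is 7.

1749

Δb = 3, so new z* = 1728 + (7)·(3) = 1728 + 21 = 1749.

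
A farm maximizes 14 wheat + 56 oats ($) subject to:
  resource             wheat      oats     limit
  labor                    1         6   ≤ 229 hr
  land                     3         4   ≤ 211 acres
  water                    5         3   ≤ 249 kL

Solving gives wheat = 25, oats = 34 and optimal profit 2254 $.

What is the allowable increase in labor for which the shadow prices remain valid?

Binding constraints: labor, land. The basis is B = [[1,6],[3,4]] with det -14.
Per unit increase in labor, x* moves by d = (-0.2857, 0.2143).
The basis stays optimal until wheat reaches 0; allowable increase = 87.5 hr.

87.5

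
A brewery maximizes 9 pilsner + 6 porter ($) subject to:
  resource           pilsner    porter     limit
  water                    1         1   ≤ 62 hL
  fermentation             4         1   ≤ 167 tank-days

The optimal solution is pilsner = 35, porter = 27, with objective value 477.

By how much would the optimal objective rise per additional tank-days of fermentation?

1

Both water and fermentation are binding at x*.
From A_Bᵀ y = c: 1·y_water + 4·y_fermentation = 9; 1·y_water + 1·y_fermentation = 6.
→ y_water = 5 and y_fermentation = 1.
Shadow price of fermentation = 1.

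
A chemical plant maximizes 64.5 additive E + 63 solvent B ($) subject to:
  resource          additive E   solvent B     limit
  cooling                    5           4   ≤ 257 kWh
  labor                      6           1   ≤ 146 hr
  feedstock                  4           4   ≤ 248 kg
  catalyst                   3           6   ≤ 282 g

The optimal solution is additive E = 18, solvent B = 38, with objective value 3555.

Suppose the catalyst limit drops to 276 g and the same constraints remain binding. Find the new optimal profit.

Check each constraint at x*: cooling 242/257 (slack 15); labor 146/146 (tight); feedstock 224/248 (slack 24); catalyst 282/282 (tight).
Since cooling, feedstock are not tight, their duals are 0.
Dual feasibility on the basic columns requires 6·y_labor + 3·y_catalyst = 64.5, 1·y_labor + 6·y_catalyst = 63.
This yields shadow prices y_labor = 6, y_catalyst = 9.5.
Δz = y_catalyst·Δb = 9.5 × (-6) = -57, so new z* = 3555 − 57 = 3498.

3498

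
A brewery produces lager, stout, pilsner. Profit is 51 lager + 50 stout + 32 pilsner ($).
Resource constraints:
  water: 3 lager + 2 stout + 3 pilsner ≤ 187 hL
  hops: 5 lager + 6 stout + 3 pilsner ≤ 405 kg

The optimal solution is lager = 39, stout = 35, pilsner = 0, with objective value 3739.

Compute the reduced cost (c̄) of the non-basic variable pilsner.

Check each constraint at x*: water 187/187 (tight); hops 405/405 (tight).
The binding rows give the dual system: 3·y_water + 5·y_hops = 51 and 2·y_water + 6·y_hops = 50.
This yields shadow prices y_water = 7, y_hops = 6.
Reduced cost of pilsner: c₃ − yᵀa₃ = 32 − (7·3 + 6·3) = 32 − 39 = -7.

-7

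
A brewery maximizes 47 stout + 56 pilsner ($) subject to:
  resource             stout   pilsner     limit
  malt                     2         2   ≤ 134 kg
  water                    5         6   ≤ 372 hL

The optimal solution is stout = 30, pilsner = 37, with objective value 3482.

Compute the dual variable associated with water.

Both malt and water are binding at x*.
The binding rows give the dual system: 2·y_malt + 5·y_water = 47 and 2·y_malt + 6·y_water = 56.
→ y_malt = 1 and y_water = 9.
Shadow price of water = 9.

9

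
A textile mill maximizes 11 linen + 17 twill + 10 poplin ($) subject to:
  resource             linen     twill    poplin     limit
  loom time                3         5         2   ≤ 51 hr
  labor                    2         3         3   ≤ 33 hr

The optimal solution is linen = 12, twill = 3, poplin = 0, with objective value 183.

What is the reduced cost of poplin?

-4

At the optimum: loom time uses 51 of 51 (binding); labor uses 33 of 33 (binding).
The binding rows give the dual system: 3·y_loom time + 2·y_labor = 11 and 5·y_loom time + 3·y_labor = 17.
Solving: y_loom time = 1, y_labor = 4.
Reduced cost of poplin: c₃ − yᵀa₃ = 10 − (1·2 + 4·3) = 10 − 14 = -4.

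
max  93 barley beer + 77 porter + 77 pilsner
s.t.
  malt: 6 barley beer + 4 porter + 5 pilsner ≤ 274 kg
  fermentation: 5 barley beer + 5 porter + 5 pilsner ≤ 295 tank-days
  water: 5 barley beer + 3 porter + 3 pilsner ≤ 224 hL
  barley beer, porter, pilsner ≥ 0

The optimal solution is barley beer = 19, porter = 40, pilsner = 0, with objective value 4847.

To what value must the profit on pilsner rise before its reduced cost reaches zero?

85

At the optimum: malt uses 274 of 274 (binding); fermentation uses 295 of 295 (binding); water uses 215 of 224 (slack = 9).
Slack constraints have shadow price 0 (complementary slackness).
The binding rows give the dual system: 6·y_malt + 5·y_fermentation = 93 and 4·y_malt + 5·y_fermentation = 77.
This yields shadow prices y_malt = 8, y_fermentation = 9.
pilsner enters the basis when its profit ≥ yᵀa₃ = 8·5 + 9·5 = 85.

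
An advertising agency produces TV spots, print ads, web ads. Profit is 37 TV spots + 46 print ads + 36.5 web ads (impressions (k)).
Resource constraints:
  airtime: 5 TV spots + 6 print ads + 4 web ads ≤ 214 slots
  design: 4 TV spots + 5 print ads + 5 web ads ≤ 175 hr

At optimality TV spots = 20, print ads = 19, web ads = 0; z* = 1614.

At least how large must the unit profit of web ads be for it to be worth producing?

Both airtime and design are binding at x*.
Dual feasibility on the basic columns requires 5·y_airtime + 4·y_design = 37, 6·y_airtime + 5·y_design = 46.
This yields shadow prices y_airtime = 1, y_design = 8.
web ads enters the basis when its profit ≥ yᵀa₃ = 1·4 + 8·5 = 44.

44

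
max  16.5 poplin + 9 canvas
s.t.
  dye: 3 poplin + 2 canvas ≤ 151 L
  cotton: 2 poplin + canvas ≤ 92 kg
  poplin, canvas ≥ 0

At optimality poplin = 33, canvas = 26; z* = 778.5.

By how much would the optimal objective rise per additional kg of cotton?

Both dye and cotton are binding at x*.
The binding rows give the dual system: 3·y_dye + 2·y_cotton = 16.5 and 2·y_dye + 1·y_cotton = 9.
→ y_dye = 1.5 and y_cotton = 6.
Shadow price of cotton = 6.

6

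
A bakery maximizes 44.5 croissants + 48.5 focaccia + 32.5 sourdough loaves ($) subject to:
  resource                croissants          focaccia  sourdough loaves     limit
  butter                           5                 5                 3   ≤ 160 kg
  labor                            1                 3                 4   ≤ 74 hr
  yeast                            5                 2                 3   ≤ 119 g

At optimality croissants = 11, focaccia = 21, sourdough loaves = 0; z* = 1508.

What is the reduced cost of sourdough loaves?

-1

Binding: butter and labor. Non-binding: yeast (22 unused).
Since yeast is not tight, its dual is 0.
Dual feasibility on the basic columns requires 5·y_butter + 1·y_labor = 44.5, 5·y_butter + 3·y_labor = 48.5.
This yields shadow prices y_butter = 8.5, y_labor = 2.
Reduced cost of sourdough loaves: c₃ − yᵀa₃ = 32.5 − (8.5·3 + 2·4) = 32.5 − 33.5 = -1.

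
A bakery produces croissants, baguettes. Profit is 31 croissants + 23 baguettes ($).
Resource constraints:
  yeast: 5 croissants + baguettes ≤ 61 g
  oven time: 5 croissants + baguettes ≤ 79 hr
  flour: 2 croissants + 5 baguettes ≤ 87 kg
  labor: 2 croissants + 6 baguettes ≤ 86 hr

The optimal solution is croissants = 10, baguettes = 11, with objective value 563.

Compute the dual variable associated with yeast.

5

Check each constraint at x*: yeast 61/61 (tight); oven time 61/79 (slack 18); flour 75/87 (slack 12); labor 86/86 (tight).
By complementary slackness, y = 0 for the non-binding constraints.
The binding rows give the dual system: 5·y_yeast + 2·y_labor = 31 and 1·y_yeast + 6·y_labor = 23.
Solving: y_yeast = 5, y_labor = 3.
Shadow price of yeast = 5.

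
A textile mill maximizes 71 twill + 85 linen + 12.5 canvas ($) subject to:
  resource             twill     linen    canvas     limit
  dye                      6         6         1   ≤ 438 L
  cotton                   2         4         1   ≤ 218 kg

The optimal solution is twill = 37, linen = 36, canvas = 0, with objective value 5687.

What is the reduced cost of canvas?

-4

Check each constraint at x*: dye 438/438 (tight); cotton 218/218 (tight).
Dual feasibility on the basic columns requires 6·y_dye + 2·y_cotton = 71, 6·y_dye + 4·y_cotton = 85.
→ y_dye = 9.5 and y_cotton = 7.
Reduced cost of canvas: c₃ − yᵀa₃ = 12.5 − (9.5·1 + 7·1) = 12.5 − 16.5 = -4.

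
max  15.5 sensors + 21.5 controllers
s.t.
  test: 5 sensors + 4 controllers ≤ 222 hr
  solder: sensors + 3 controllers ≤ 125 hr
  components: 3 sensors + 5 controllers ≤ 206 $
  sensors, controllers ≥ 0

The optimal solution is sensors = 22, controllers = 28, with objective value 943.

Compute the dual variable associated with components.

3.5

Check each constraint at x*: test 222/222 (tight); solder 106/125 (slack 19); components 206/206 (tight).
Slack constraints have shadow price 0 (complementary slackness).
From A_Bᵀ y = c: 5·y_test + 3·y_components = 15.5; 4·y_test + 5·y_components = 21.5.
→ y_test = 1 and y_components = 3.5.
Shadow price of components = 3.5.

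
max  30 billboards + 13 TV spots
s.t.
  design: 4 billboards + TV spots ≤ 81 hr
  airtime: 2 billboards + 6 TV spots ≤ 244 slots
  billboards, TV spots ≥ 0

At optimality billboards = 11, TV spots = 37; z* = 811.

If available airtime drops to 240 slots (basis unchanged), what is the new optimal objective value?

Check each constraint at x*: design 81/81 (tight); airtime 244/244 (tight).
The binding rows give the dual system: 4·y_design + 2·y_airtime = 30 and 1·y_design + 6·y_airtime = 13.
This yields shadow prices y_design = 7, y_airtime = 1.
Δz = y_airtime·Δb = 1 × (-4) = -4, so new z* = 811 − 4 = 807.

807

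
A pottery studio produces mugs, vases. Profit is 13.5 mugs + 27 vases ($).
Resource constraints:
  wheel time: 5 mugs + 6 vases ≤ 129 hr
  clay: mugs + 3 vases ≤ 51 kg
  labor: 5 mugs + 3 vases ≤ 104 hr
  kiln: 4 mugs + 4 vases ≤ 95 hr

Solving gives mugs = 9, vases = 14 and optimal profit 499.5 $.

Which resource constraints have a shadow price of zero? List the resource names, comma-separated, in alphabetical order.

wheel time: 129/129 (binding)
clay: 51/51 (binding)
labor: 87/104 (slack 17)
kiln: 92/95 (slack 3)
By complementary slackness, a constraint with positive slack has shadow price 0 → kiln, labor.

kiln, labor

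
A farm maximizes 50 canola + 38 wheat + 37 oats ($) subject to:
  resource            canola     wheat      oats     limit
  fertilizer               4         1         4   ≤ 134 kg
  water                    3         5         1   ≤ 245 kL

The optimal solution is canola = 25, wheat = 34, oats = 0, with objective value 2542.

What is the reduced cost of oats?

-1

Check each constraint at x*: fertilizer 134/134 (tight); water 245/245 (tight).
From A_Bᵀ y = c: 4·y_fertilizer + 3·y_water = 50; 1·y_fertilizer + 5·y_water = 38.
Solving: y_fertilizer = 8, y_water = 6.
Reduced cost of oats: c₃ − yᵀa₃ = 37 − (8·4 + 6·1) = 37 − 38 = -1.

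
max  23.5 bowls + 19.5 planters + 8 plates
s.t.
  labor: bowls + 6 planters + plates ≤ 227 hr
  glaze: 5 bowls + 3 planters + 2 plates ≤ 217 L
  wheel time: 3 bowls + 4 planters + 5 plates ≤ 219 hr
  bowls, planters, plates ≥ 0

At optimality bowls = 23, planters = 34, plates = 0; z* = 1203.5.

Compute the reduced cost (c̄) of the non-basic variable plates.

-2

Binding: labor and glaze. Non-binding: wheel time (14 unused).
Slack constraints have shadow price 0 (complementary slackness).
Dual feasibility on the basic columns requires 1·y_labor + 5·y_glaze = 23.5, 6·y_labor + 3·y_glaze = 19.5.
Solving: y_labor = 1, y_glaze = 4.5.
Reduced cost of plates: c₃ − yᵀa₃ = 8 − (1·1 + 4.5·2) = 8 − 10 = -2.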